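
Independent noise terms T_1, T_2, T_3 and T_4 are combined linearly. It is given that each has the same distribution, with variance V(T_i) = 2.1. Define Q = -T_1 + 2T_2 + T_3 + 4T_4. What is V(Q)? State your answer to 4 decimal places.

By independence, V(Q) = (-1)²V(T_1) + (2)²V(T_2) + (1)²V(T_3) + (4)²V(T_4)
= (-1)²·2.1 + (2)²·2.1 + (1)²·2.1 + (4)²·2.1 = 46.2

46.2000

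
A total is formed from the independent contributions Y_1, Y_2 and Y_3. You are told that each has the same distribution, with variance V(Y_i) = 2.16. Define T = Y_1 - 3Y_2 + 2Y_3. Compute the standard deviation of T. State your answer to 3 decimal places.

5.499

By independence, V(T) = (1)²V(Y_1) + (-3)²V(Y_2) + (2)²V(Y_3)
= (1)²·2.16 + (-3)²·2.16 + (2)²·2.16 = 30.24
sd(T) = √30.24 ≈ 5.499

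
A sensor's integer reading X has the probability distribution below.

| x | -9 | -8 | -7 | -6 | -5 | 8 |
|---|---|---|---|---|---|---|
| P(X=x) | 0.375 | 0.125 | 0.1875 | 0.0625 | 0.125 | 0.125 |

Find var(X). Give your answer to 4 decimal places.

E[X] = (-9)(0.375) + (-8)(0.125) + (-7)(0.1875) + (-6)(0.0625) + (-5)(0.125) + (8)(0.125) = -5.6875
E[X²] = (-9)²(0.375) + (-8)²(0.125) + (-7)²(0.1875) + (-6)²(0.0625) + (-5)²(0.125) + (8)²(0.125) = 60.9375
var(X) = E[X²] − (E[X])² = 60.9375 − (-5.6875)² = 28.58984375

28.5898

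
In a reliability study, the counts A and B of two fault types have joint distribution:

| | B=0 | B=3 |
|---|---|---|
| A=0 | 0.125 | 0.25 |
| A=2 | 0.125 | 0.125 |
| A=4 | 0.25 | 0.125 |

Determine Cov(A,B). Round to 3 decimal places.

-0.750

E[A] = 2,  E[B] = 1.5
E[AB] = 2.25
Cov(A,B) = E[AB] − E[A]E[B] = 2.25 − (2)(1.5) = -0.75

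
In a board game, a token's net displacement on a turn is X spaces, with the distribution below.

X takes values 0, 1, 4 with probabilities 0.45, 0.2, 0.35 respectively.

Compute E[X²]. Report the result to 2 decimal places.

E[X²] = (0)²(0.45) + (1)²(0.2) + (4)²(0.35) = 5.8

5.80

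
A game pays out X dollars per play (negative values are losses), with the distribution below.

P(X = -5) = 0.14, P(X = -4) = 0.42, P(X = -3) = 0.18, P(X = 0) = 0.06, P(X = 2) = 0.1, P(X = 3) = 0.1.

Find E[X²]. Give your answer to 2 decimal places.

13.14

E[X²] = (-5)²(0.14) + (-4)²(0.42) + (-3)²(0.18) + (0)²(0.06) + (2)²(0.1) + (3)²(0.1) = 13.14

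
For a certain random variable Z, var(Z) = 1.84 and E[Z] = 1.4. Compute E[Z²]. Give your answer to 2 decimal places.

3.80

E[Z²] = var(Z) + (E[Z])² = 1.84 + (1.4)² = 3.8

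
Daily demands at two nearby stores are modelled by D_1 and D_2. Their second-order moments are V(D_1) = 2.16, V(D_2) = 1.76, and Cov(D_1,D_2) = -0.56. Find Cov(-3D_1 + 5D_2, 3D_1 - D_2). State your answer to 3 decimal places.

Cov(-3D_1 + 5D_2, 3D_1 - D_2) = (-3)(3)V(D_1) + (5)(-1)V(D_2) + [(-3)(-1) + (5)(3)]Cov(D_1,D_2)
= -9·2.16 + -5·1.76 + 18·-0.56 = -38.32

-38.320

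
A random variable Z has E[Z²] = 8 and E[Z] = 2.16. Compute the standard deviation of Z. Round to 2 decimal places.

V(Z) = 8 − (2.16)² = 3.3344
SD(Z) = √3.3344 ≈ 1.83

1.83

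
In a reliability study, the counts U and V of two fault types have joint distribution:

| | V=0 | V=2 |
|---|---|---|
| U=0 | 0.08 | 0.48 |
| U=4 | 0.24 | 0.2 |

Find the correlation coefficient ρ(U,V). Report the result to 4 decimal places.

E[U] = 1.76,  E[V] = 1.36
E[UV] = 1.6
cov(U,V) = E[UV] − E[U]E[V] = 1.6 − (1.76)(1.36) = -0.7936
Var(U) = 3.9424,  Var(V) = 0.8704
ρ = -0.7936 / √(3.9424·0.8704) ≈ -0.4284

-0.4284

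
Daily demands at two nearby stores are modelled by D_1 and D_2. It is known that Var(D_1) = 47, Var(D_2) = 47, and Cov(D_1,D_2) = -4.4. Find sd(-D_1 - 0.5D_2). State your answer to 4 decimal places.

Var(-D_1 - 0.5D_2) = (-1)²·Var(D_1) + (-0.5)²·Var(D_2) + 2·(-1)·(-0.5)·Cov(D_1,D_2)
= 1·47 + 0.25·47 + 1·-4.4 = 54.35
sd(-D_1 - 0.5D_2) = √54.35 ≈ 7.3722

7.3722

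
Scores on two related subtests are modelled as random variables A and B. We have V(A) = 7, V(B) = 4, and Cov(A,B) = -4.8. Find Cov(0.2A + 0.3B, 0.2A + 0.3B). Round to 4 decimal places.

0.0640

Cov(0.2A + 0.3B, 0.2A + 0.3B) = (0.2)(0.2)V(A) + (0.3)(0.3)V(B) + [(0.2)(0.3) + (0.3)(0.2)]Cov(A,B)
= 0.04·7 + 0.09·4 + 0.12·-4.8 = 0.064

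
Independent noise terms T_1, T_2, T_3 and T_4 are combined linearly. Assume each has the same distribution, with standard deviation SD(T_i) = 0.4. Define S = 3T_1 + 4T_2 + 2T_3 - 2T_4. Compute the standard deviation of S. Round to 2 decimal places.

Var(T_i) = (0.4)² = 0.16
By independence, Var(S) = (3)²Var(T_1) + (4)²Var(T_2) + (2)²Var(T_3) + (-2)²Var(T_4)
= (3)²·0.16 + (4)²·0.16 + (2)²·0.16 + (-2)²·0.16 = 5.28
SD(S) = √5.28 ≈ 2.30

2.30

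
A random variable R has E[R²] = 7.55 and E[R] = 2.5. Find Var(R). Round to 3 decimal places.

Var(R) = 7.55 − (2.5)² = 1.3

1.300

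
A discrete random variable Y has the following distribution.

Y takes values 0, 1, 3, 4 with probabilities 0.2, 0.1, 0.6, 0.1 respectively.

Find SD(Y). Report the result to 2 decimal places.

1.35

E[Y] = (0)(0.2) + (1)(0.1) + (3)(0.6) + (4)(0.1) = 2.3
E[Y²] = (0)²(0.2) + (1)²(0.1) + (3)²(0.6) + (4)²(0.1) = 7.1
Var(Y) = E[Y²] − (E[Y])² = 7.1 − (2.3)² = 1.81
SD(Y) = √1.81 ≈ 1.35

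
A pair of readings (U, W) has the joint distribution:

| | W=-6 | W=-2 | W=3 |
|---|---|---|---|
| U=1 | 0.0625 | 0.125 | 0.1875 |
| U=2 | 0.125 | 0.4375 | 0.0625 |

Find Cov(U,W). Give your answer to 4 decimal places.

E[U] = 1.625,  E[W] = -1.5
E[UW] = -2.9375
Cov(U,W) = E[UW] − E[U]E[W] = -2.9375 − (1.625)(-1.5) = -0.5

-0.5000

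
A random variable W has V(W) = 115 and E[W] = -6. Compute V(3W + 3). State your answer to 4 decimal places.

1035.0000

V(3W + 3) = (3)²·V(W) = 9·115 = 1035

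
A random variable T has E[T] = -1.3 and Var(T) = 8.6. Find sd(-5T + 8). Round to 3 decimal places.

Var(-5T + 8) = (-5)²·8.6 = 215
sd(-5T + 8) = √215 ≈ 14.663

14.663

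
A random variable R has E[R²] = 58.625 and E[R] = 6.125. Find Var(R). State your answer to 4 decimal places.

Var(R) = 58.625 − (6.125)² = 21.109375

21.1094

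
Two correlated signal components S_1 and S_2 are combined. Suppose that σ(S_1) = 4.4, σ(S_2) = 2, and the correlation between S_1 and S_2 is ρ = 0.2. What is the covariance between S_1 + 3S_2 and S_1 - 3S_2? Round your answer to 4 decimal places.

-16.6400

var(S_1) = (4.4)² = 19.36;  var(S_2) = (2)² = 4
Cov(S_1,S_2) = ρ·σ(S_1)·σ(S_2) = 0.2·4.4·2 = 1.76
Cov(S_1 + 3S_2, S_1 - 3S_2) = (1)(1)var(S_1) + (3)(-3)var(S_2) + [(1)(-3) + (3)(1)]Cov(S_1,S_2)
= 1·19.36 + -9·4 + 0·1.76 = -16.64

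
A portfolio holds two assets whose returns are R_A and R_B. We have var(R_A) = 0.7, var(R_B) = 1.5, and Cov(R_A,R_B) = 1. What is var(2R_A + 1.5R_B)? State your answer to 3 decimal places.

12.175

var(2R_A + 1.5R_B) = (2)²·var(R_A) + (1.5)²·var(R_B) + 2·(2)·(1.5)·Cov(R_A,R_B)
= 4·0.7 + 2.25·1.5 + 6·1 = 12.175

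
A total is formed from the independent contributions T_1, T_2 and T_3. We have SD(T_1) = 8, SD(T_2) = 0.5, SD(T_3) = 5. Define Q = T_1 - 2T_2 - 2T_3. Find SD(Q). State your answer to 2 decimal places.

12.85

Var(T_1) = 64, Var(T_2) = 0.25, Var(T_3) = 25
By independence, Var(Q) = (1)²Var(T_1) + (-2)²Var(T_2) + (-2)²Var(T_3)
= (1)²·64 + (-2)²·0.25 + (-2)²·25 = 165
SD(Q) = √165 ≈ 12.85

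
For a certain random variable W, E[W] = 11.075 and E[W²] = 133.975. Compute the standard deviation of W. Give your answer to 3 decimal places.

Var(W) = 133.975 − (11.075)² = 11.319375
sd(W) = √11.319375 ≈ 3.364

3.364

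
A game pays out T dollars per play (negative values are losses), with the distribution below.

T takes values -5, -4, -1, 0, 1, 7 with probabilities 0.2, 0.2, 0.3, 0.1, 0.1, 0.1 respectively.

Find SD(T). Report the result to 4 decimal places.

3.4366

E[T] = (-5)(0.2) + (-4)(0.2) + (-1)(0.3) + (0)(0.1) + (1)(0.1) + (7)(0.1) = -1.3
E[T²] = (-5)²(0.2) + (-4)²(0.2) + (-1)²(0.3) + (0)²(0.1) + (1)²(0.1) + (7)²(0.1) = 13.5
var(T) = E[T²] − (E[T])² = 13.5 − (-1.3)² = 11.81
SD(T) = √11.81 ≈ 3.4366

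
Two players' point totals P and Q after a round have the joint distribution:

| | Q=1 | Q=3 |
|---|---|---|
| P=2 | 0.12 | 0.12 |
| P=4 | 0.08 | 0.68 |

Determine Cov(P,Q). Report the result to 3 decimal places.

E[P] = 3.52,  E[Q] = 2.6
E[PQ] = 9.44
Cov(P,Q) = E[PQ] − E[P]E[Q] = 9.44 − (3.52)(2.6) = 0.288

0.288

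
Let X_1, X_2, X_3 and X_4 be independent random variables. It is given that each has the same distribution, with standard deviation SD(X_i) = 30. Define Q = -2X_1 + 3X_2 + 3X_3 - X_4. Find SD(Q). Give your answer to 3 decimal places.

Var(X_i) = (30)² = 900
By independence, Var(Q) = (-2)²Var(X_1) + (3)²Var(X_2) + (3)²Var(X_3) + (-1)²Var(X_4)
= (-2)²·900 + (3)²·900 + (3)²·900 + (-1)²·900 = 20700
SD(Q) = √20700 ≈ 143.875

143.875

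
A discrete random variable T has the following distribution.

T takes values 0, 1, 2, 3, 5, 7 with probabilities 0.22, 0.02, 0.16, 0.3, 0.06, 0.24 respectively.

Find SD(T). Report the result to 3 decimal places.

E[T] = (0)(0.22) + (1)(0.02) + (2)(0.16) + (3)(0.3) + (5)(0.06) + (7)(0.24) = 3.22
E[T²] = (0)²(0.22) + (1)²(0.02) + (2)²(0.16) + (3)²(0.3) + (5)²(0.06) + (7)²(0.24) = 16.62
Var(T) = E[T²] − (E[T])² = 16.62 − (3.22)² = 6.2516
SD(T) = √6.2516 ≈ 2.500

2.500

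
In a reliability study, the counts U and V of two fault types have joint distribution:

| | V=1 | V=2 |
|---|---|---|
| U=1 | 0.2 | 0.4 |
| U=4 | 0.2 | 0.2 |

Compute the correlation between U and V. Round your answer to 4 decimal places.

E[U] = 2.2,  E[V] = 1.6
E[UV] = 3.4
cov(U,V) = E[UV] − E[U]E[V] = 3.4 − (2.2)(1.6) = -0.12
Var(U) = 2.16,  Var(V) = 0.24
ρ = -0.12 / √(2.16·0.24) ≈ -0.1667

-0.1667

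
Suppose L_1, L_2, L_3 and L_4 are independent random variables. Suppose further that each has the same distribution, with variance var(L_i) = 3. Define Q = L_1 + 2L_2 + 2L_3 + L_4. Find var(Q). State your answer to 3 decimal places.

30.000

By independence, var(Q) = (1)²var(L_1) + (2)²var(L_2) + (2)²var(L_3) + (1)²var(L_4)
= (1)²·3 + (2)²·3 + (2)²·3 + (1)²·3 = 30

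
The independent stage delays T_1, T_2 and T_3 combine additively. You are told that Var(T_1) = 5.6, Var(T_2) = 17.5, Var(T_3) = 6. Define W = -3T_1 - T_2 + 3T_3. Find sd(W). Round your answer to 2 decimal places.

By independence, Var(W) = (-3)²Var(T_1) + (-1)²Var(T_2) + (3)²Var(T_3)
= (-3)²·5.6 + (-1)²·17.5 + (3)²·6 = 121.9
sd(W) = √121.9 ≈ 11.04

11.04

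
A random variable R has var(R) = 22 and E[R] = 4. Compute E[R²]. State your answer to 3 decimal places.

38.000

E[R²] = var(R) + (E[R])² = 22 + (4)² = 38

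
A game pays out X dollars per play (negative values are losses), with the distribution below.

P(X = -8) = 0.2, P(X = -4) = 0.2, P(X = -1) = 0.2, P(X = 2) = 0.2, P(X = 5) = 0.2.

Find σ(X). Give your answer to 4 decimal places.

E[X] = (-8)(0.2) + (-4)(0.2) + (-1)(0.2) + (2)(0.2) + (5)(0.2) = -1.2
E[X²] = (-8)²(0.2) + (-4)²(0.2) + (-1)²(0.2) + (2)²(0.2) + (5)²(0.2) = 22
V(X) = E[X²] − (E[X])² = 22 − (-1.2)² = 20.56
σ(X) = √20.56 ≈ 4.5343

4.5343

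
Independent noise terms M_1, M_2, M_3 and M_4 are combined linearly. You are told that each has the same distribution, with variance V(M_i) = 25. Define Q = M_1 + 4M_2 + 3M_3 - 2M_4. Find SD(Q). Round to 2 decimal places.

By independence, V(Q) = (1)²V(M_1) + (4)²V(M_2) + (3)²V(M_3) + (-2)²V(M_4)
= (1)²·25 + (4)²·25 + (3)²·25 + (-2)²·25 = 750
SD(Q) = √750 ≈ 27.39

27.39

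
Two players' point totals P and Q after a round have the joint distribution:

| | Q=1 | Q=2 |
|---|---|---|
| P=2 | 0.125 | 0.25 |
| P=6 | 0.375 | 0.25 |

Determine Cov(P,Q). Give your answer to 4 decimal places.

-0.2500

E[P] = 4.5,  E[Q] = 1.5
E[PQ] = 6.5
Cov(P,Q) = E[PQ] − E[P]E[Q] = 6.5 − (4.5)(1.5) = -0.25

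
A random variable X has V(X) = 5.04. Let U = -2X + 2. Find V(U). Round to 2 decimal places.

20.16

V(-2X + 2) = (-2)²·V(X) = 4·5.04 = 20.16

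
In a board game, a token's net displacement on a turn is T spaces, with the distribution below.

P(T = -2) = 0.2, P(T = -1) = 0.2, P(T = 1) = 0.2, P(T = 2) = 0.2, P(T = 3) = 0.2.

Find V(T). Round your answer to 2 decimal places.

3.44

E[T] = (-2)(0.2) + (-1)(0.2) + (1)(0.2) + (2)(0.2) + (3)(0.2) = 0.6
E[T²] = (-2)²(0.2) + (-1)²(0.2) + (1)²(0.2) + (2)²(0.2) + (3)²(0.2) = 3.8
V(T) = E[T²] − (E[T])² = 3.8 − (0.6)² = 3.44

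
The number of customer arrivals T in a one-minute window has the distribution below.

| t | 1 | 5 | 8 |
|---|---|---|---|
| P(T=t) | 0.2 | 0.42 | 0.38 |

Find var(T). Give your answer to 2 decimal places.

E[T] = (1)(0.2) + (5)(0.42) + (8)(0.38) = 5.34
E[T²] = (1)²(0.2) + (5)²(0.42) + (8)²(0.38) = 35.02
var(T) = E[T²] − (E[T])² = 35.02 − (5.34)² = 6.5044

6.50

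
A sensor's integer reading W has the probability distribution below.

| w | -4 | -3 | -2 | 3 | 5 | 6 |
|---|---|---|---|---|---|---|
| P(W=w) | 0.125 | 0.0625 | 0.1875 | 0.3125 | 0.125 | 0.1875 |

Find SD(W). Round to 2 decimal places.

3.66

E[W] = (-4)(0.125) + (-3)(0.0625) + (-2)(0.1875) + (3)(0.3125) + (5)(0.125) + (6)(0.1875) = 1.625
E[W²] = (-4)²(0.125) + (-3)²(0.0625) + (-2)²(0.1875) + (3)²(0.3125) + (5)²(0.125) + (6)²(0.1875) = 16
V(W) = E[W²] − (E[W])² = 16 − (1.625)² = 13.359375
SD(W) = √13.359375 ≈ 3.66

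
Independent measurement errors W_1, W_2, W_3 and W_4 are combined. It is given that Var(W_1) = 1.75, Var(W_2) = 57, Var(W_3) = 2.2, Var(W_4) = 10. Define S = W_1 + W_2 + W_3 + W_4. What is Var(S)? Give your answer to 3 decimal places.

By independence, Var(S) = (1)²Var(W_1) + (1)²Var(W_2) + (1)²Var(W_3) + (1)²Var(W_4)
= (1)²·1.75 + (1)²·57 + (1)²·2.2 + (1)²·10 = 70.95

70.950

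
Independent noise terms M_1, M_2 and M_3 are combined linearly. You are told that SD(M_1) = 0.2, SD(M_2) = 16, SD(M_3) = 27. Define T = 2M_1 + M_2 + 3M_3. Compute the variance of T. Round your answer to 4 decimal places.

6817.1600

Var(M_1) = 0.04, Var(M_2) = 256, Var(M_3) = 729
By independence, Var(T) = (2)²Var(M_1) + (1)²Var(M_2) + (3)²Var(M_3)
= (2)²·0.04 + (1)²·256 + (3)²·729 = 6817.16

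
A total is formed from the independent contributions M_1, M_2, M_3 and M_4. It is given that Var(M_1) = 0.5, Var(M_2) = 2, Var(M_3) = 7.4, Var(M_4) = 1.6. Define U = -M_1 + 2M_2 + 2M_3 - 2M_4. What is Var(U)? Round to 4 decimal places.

By independence, Var(U) = (-1)²Var(M_1) + (2)²Var(M_2) + (2)²Var(M_3) + (-2)²Var(M_4)
= (-1)²·0.5 + (2)²·2 + (2)²·7.4 + (-2)²·1.6 = 44.5

44.5000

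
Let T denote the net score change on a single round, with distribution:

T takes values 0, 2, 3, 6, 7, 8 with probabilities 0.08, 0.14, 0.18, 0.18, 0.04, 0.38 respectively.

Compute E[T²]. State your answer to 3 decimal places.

E[T²] = (0)²(0.08) + (2)²(0.14) + (3)²(0.18) + (6)²(0.18) + (7)²(0.04) + (8)²(0.38) = 34.94

34.940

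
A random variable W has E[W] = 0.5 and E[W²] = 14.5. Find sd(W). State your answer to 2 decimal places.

var(W) = 14.5 − (0.5)² = 14.25
sd(W) = √14.25 ≈ 3.77

3.77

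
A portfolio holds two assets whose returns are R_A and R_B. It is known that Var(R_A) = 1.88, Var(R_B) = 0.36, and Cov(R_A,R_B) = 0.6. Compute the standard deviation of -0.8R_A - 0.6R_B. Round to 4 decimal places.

Var(-0.8R_A - 0.6R_B) = (-0.8)²·Var(R_A) + (-0.6)²·Var(R_B) + 2·(-0.8)·(-0.6)·Cov(R_A,R_B)
= 0.64·1.88 + 0.36·0.36 + 0.96·0.6 = 1.9088
σ(-0.8R_A - 0.6R_B) = √1.9088 ≈ 1.3816

1.3816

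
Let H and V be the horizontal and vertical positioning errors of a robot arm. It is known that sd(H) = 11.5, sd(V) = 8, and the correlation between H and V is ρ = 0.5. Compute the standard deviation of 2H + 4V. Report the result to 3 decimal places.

Var(H) = (11.5)² = 132.25;  Var(V) = (8)² = 64
Cov(H,V) = ρ·sd(H)·sd(V) = 0.5·11.5·8 = 46
Var(2H + 4V) = (2)²·Var(H) + (4)²·Var(V) + 2·(2)·(4)·Cov(H,V)
= 4·132.25 + 16·64 + 16·46 = 2289
sd(2H + 4V) = √2289 ≈ 47.843

47.843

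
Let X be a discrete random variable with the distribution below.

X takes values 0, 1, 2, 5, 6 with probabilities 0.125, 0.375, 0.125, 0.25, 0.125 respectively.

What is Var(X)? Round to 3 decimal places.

E[X] = (0)(0.125) + (1)(0.375) + (2)(0.125) + (5)(0.25) + (6)(0.125) = 2.625
E[X²] = (0)²(0.125) + (1)²(0.375) + (2)²(0.125) + (5)²(0.25) + (6)²(0.125) = 11.625
Var(X) = E[X²] − (E[X])² = 11.625 − (2.625)² = 4.734375

4.734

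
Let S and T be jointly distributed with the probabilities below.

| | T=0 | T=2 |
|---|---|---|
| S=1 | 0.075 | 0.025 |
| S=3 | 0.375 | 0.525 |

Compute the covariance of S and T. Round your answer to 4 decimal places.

0.1200

E[S] = 2.8,  E[T] = 1.1
E[ST] = 3.2
Cov(S,T) = E[ST] − E[S]E[T] = 3.2 − (2.8)(1.1) = 0.12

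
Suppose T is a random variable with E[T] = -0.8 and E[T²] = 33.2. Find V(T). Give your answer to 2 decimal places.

32.56

V(T) = 33.2 − (-0.8)² = 32.56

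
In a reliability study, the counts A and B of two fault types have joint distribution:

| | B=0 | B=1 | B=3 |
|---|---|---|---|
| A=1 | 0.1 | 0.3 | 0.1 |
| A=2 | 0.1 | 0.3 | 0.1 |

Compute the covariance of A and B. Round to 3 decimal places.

E[A] = 1.5,  E[B] = 1.2
E[AB] = 1.8
Cov(A,B) = E[AB] − E[A]E[B] = 1.8 − (1.5)(1.2) = 0

0.000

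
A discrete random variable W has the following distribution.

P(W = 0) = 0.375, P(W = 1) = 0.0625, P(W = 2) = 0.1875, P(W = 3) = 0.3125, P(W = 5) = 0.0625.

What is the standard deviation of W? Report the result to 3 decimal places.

1.530

E[W] = (0)(0.375) + (1)(0.0625) + (2)(0.1875) + (3)(0.3125) + (5)(0.0625) = 1.6875
E[W²] = (0)²(0.375) + (1)²(0.0625) + (2)²(0.1875) + (3)²(0.3125) + (5)²(0.0625) = 5.1875
Var(W) = E[W²] − (E[W])² = 5.1875 − (1.6875)² = 2.33984375
SD(W) = √2.33984375 ≈ 1.530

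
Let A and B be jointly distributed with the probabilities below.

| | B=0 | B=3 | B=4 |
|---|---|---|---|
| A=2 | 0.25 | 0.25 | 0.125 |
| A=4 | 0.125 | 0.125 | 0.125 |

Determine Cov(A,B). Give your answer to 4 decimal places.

E[A] = 2.75,  E[B] = 2.125
E[AB] = 6
Cov(A,B) = E[AB] − E[A]E[B] = 6 − (2.75)(2.125) = 0.15625

0.1563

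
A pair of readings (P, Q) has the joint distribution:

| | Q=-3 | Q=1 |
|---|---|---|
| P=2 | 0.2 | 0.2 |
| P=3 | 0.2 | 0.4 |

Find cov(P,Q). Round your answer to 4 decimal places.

0.1600

E[P] = 2.6,  E[Q] = -0.6
E[PQ] = -1.4
cov(P,Q) = E[PQ] − E[P]E[Q] = -1.4 − (2.6)(-0.6) = 0.16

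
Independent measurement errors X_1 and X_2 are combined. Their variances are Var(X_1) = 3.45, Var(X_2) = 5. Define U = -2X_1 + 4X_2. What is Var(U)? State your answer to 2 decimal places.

By independence, Var(U) = (-2)²Var(X_1) + (4)²Var(X_2)
= (-2)²·3.45 + (4)²·5 = 93.8

93.80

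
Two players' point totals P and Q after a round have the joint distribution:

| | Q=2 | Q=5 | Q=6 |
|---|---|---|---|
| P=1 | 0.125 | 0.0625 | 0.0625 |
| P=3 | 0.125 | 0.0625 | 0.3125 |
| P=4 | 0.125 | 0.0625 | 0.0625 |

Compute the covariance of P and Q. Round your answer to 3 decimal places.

0.141

E[P] = 2.75,  E[Q] = 4.3125
E[PQ] = 12
cov(P,Q) = E[PQ] − E[P]E[Q] = 12 − (2.75)(4.3125) = 0.140625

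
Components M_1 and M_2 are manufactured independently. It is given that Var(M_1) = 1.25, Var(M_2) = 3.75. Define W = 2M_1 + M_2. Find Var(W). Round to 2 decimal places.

By independence, Var(W) = (2)²Var(M_1) + (1)²Var(M_2)
= (2)²·1.25 + (1)²·3.75 = 8.75

8.75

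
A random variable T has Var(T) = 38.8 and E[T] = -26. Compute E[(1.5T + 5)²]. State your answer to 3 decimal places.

1243.300

E[1.5T + 5] = 1.5·-26 + 5 = -34
Var(1.5T + 5) = (1.5)²·38.8 = 87.3
E[(1.5T + 5)²] = Var((1.5T + 5)) + (E[(1.5T + 5)])² = 87.3 + (-34)² = 1243.3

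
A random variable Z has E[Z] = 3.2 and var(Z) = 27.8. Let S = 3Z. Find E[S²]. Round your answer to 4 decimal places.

342.3600

E[3Z] = 3·3.2 = 9.6
var(3Z) = (3)²·27.8 = 250.2
E[S²] = var(S) + (E[S])² = 250.2 + (9.6)² = 342.36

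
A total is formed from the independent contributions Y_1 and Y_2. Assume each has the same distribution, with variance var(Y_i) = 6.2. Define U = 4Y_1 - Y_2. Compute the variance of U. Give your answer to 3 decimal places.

105.400

By independence, var(U) = (4)²var(Y_1) + (-1)²var(Y_2)
= (4)²·6.2 + (-1)²·6.2 = 105.4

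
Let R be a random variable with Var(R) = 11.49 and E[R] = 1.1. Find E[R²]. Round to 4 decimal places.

12.7000

E[R²] = Var(R) + (E[R])² = 11.49 + (1.1)² = 12.7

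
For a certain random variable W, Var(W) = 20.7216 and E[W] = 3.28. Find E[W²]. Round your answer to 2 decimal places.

31.48

E[W²] = Var(W) + (E[W])² = 20.7216 + (3.28)² = 31.48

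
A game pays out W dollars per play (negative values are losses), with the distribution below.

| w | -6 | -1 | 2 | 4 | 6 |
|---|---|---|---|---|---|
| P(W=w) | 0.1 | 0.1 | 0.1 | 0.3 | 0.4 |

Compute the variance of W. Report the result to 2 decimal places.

E[W] = (-6)(0.1) + (-1)(0.1) + (2)(0.1) + (4)(0.3) + (6)(0.4) = 3.1
E[W²] = (-6)²(0.1) + (-1)²(0.1) + (2)²(0.1) + (4)²(0.3) + (6)²(0.4) = 23.3
Var(W) = E[W²] − (E[W])² = 23.3 − (3.1)² = 13.69

13.69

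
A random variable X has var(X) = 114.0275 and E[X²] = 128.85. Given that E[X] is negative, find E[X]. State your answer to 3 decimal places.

-3.850

(E[X])² = E[X²] − var(X) = 128.85 − 114.0275 = 14.8225
E[X] = −√14.8225 = -3.85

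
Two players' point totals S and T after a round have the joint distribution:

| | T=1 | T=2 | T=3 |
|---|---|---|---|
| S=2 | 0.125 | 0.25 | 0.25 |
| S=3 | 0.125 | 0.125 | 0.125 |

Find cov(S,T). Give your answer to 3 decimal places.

-0.047

E[S] = 2.375,  E[T] = 2.125
E[ST] = 5
cov(S,T) = E[ST] − E[S]E[T] = 5 − (2.375)(2.125) = -0.046875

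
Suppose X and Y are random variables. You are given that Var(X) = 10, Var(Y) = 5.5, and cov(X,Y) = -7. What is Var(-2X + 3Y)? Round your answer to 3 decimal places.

173.500

Var(-2X + 3Y) = (-2)²·Var(X) + (3)²·Var(Y) + 2·(-2)·(3)·cov(X,Y)
= 4·10 + 9·5.5 + -12·-7 = 173.5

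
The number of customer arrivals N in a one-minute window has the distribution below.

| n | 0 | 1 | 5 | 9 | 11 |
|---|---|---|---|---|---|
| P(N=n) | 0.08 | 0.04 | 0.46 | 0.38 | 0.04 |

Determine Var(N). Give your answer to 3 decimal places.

E[N] = (0)(0.08) + (1)(0.04) + (5)(0.46) + (9)(0.38) + (11)(0.04) = 6.2
E[N²] = (0)²(0.08) + (1)²(0.04) + (5)²(0.46) + (9)²(0.38) + (11)²(0.04) = 47.16
Var(N) = E[N²] − (E[N])² = 47.16 − (6.2)² = 8.72

8.720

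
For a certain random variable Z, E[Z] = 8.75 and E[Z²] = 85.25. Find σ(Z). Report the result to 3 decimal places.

2.947

V(Z) = 85.25 − (8.75)² = 8.6875
σ(Z) = √8.6875 ≈ 2.947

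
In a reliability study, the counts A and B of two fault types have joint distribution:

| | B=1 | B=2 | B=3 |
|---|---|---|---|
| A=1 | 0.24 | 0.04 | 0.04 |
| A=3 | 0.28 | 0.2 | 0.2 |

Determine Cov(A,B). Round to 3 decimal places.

E[A] = 2.36,  E[B] = 1.72
E[AB] = 4.28
Cov(A,B) = E[AB] − E[A]E[B] = 4.28 − (2.36)(1.72) = 0.2208

0.221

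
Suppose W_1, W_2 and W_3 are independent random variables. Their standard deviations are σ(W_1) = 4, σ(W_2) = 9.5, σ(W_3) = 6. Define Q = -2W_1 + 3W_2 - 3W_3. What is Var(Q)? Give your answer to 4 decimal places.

Var(W_1) = 16, Var(W_2) = 90.25, Var(W_3) = 36
By independence, Var(Q) = (-2)²Var(W_1) + (3)²Var(W_2) + (-3)²Var(W_3)
= (-2)²·16 + (3)²·90.25 + (-3)²·36 = 1200.25

1200.2500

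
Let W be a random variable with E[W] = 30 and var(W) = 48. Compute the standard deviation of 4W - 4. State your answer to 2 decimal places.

var(4W - 4) = (4)²·48 = 768
SD(4W - 4) = √768 ≈ 27.71

27.71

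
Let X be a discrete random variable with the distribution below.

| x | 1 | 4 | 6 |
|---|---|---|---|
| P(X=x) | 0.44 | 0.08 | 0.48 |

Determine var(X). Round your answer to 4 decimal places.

E[X] = (1)(0.44) + (4)(0.08) + (6)(0.48) = 3.64
E[X²] = (1)²(0.44) + (4)²(0.08) + (6)²(0.48) = 19
var(X) = E[X²] − (E[X])² = 19 − (3.64)² = 5.7504

5.7504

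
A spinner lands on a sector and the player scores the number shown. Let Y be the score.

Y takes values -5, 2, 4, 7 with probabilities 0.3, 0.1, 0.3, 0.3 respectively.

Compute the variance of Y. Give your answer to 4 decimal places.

23.4000

E[Y] = (-5)(0.3) + (2)(0.1) + (4)(0.3) + (7)(0.3) = 2
E[Y²] = (-5)²(0.3) + (2)²(0.1) + (4)²(0.3) + (7)²(0.3) = 27.4
Var(Y) = E[Y²] − (E[Y])² = 27.4 − (2)² = 23.4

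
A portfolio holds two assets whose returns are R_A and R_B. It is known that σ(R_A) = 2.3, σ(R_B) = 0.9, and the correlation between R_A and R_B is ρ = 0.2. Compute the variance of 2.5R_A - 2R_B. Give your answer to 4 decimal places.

32.1625

V(R_A) = (2.3)² = 5.29;  V(R_B) = (0.9)² = 0.81
Cov(R_A,R_B) = ρ·σ(R_A)·σ(R_B) = 0.2·2.3·0.9 = 0.414
V(2.5R_A - 2R_B) = (2.5)²·V(R_A) + (-2)²·V(R_B) + 2·(2.5)·(-2)·Cov(R_A,R_B)
= 6.25·5.29 + 4·0.81 + -10·0.414 = 32.1625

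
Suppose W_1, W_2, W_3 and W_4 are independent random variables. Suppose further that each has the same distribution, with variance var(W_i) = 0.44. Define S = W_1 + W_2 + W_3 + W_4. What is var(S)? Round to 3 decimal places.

1.760

By independence, var(S) = (1)²var(W_1) + (1)²var(W_2) + (1)²var(W_3) + (1)²var(W_4)
= (1)²·0.44 + (1)²·0.44 + (1)²·0.44 + (1)²·0.44 = 1.76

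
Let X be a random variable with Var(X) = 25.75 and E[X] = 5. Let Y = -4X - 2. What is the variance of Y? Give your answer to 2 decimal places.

412.00

Var(-4X - 2) = (-4)²·Var(X) = 16·25.75 = 412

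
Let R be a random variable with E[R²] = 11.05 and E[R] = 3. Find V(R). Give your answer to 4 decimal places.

2.0500

V(R) = 11.05 − (3)² = 2.05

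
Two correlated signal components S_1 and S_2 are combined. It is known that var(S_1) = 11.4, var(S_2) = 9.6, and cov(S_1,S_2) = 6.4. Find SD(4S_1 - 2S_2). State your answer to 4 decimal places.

var(4S_1 - 2S_2) = (4)²·var(S_1) + (-2)²·var(S_2) + 2·(4)·(-2)·cov(S_1,S_2)
= 16·11.4 + 4·9.6 + -16·6.4 = 118.4
SD(4S_1 - 2S_2) = √118.4 ≈ 10.8812

10.8812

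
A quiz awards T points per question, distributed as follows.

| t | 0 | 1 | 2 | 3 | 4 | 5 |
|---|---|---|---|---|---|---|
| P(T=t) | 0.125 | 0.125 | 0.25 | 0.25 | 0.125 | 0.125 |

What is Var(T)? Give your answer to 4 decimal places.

E[T] = (0)(0.125) + (1)(0.125) + (2)(0.25) + (3)(0.25) + (4)(0.125) + (5)(0.125) = 2.5
E[T²] = (0)²(0.125) + (1)²(0.125) + (2)²(0.25) + (3)²(0.25) + (4)²(0.125) + (5)²(0.125) = 8.5
Var(T) = E[T²] − (E[T])² = 8.5 − (2.5)² = 2.25

2.2500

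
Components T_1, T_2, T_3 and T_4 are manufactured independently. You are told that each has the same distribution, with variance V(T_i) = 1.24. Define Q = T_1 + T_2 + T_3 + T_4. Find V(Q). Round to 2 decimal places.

By independence, V(Q) = (1)²V(T_1) + (1)²V(T_2) + (1)²V(T_3) + (1)²V(T_4)
= (1)²·1.24 + (1)²·1.24 + (1)²·1.24 + (1)²·1.24 = 4.96

4.96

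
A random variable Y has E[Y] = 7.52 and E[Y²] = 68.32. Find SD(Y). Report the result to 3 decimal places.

V(Y) = 68.32 − (7.52)² = 11.7696
SD(Y) = √11.7696 ≈ 3.431

3.431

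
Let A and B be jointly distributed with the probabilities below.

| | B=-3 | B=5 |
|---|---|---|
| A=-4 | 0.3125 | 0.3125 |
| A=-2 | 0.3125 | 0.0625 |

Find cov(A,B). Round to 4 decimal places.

E[A] = -3.25,  E[B] = 0
E[AB] = -1.25
cov(A,B) = E[AB] − E[A]E[B] = -1.25 − (-3.25)(0) = -1.25

-1.2500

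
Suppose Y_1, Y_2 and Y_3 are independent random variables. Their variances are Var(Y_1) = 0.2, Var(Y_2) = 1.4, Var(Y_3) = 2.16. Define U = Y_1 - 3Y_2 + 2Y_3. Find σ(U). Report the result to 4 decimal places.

By independence, Var(U) = (1)²Var(Y_1) + (-3)²Var(Y_2) + (2)²Var(Y_3)
= (1)²·0.2 + (-3)²·1.4 + (2)²·2.16 = 21.44
σ(U) = √21.44 ≈ 4.6303

4.6303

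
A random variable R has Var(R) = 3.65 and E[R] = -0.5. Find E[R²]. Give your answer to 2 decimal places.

3.90

E[R²] = Var(R) + (E[R])² = 3.65 + (-0.5)² = 3.9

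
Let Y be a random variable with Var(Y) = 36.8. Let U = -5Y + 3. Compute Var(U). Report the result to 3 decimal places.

Var(-5Y + 3) = (-5)²·Var(Y) = 25·36.8 = 920

920.000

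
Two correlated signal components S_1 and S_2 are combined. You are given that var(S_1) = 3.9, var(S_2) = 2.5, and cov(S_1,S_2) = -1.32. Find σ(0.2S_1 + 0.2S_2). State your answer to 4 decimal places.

0.3878

var(0.2S_1 + 0.2S_2) = (0.2)²·var(S_1) + (0.2)²·var(S_2) + 2·(0.2)·(0.2)·cov(S_1,S_2)
= 0.04·3.9 + 0.04·2.5 + 0.08·-1.32 = 0.1504
σ(0.2S_1 + 0.2S_2) = √0.1504 ≈ 0.3878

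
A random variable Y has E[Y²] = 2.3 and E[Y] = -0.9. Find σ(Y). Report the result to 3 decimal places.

Var(Y) = 2.3 − (-0.9)² = 1.49
σ(Y) = √1.49 ≈ 1.221

1.221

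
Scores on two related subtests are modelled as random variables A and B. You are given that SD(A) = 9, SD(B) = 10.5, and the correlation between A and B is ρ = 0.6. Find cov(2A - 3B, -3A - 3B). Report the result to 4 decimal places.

Var(A) = (9)² = 81;  Var(B) = (10.5)² = 110.25
cov(A,B) = ρ·SD(A)·SD(B) = 0.6·9·10.5 = 56.7
cov(2A - 3B, -3A - 3B) = (2)(-3)Var(A) + (-3)(-3)Var(B) + [(2)(-3) + (-3)(-3)]cov(A,B)
= -6·81 + 9·110.25 + 3·56.7 = 676.35

676.3500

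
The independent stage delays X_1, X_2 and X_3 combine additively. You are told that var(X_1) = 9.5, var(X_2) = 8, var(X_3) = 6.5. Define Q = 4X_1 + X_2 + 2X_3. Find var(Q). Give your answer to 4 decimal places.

186.0000

By independence, var(Q) = (4)²var(X_1) + (1)²var(X_2) + (2)²var(X_3)
= (4)²·9.5 + (1)²·8 + (2)²·6.5 = 186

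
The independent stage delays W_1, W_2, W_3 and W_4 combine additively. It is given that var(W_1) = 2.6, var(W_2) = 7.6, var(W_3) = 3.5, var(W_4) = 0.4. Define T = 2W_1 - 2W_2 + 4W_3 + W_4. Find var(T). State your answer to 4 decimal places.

97.2000

By independence, var(T) = (2)²var(W_1) + (-2)²var(W_2) + (4)²var(W_3) + (1)²var(W_4)
= (2)²·2.6 + (-2)²·7.6 + (4)²·3.5 + (1)²·0.4 = 97.2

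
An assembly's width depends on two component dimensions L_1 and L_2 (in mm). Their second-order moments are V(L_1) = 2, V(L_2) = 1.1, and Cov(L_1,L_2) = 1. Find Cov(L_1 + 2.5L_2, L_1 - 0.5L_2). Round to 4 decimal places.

2.6250

Cov(L_1 + 2.5L_2, L_1 - 0.5L_2) = (1)(1)V(L_1) + (2.5)(-0.5)V(L_2) + [(1)(-0.5) + (2.5)(1)]Cov(L_1,L_2)
= 1·2 + -1.25·1.1 + 2·1 = 2.625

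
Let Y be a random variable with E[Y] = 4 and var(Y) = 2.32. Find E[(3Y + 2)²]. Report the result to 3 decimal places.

E[3Y + 2] = 3·4 + 2 = 14
var(3Y + 2) = (3)²·2.32 = 20.88
E[(3Y + 2)²] = var((3Y + 2)) + (E[(3Y + 2)])² = 20.88 + (14)² = 216.88

216.880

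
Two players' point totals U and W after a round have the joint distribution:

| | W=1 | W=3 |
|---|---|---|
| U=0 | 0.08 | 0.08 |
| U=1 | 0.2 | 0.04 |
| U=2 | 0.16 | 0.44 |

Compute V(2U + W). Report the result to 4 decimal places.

E[U] = 1.44,  E[W] = 2.12,  E[UW] = 3.28
V(U) = 2.64 − (1.44)² = 0.5664;  V(W) = 5.48 − (2.12)² = 0.9856
Cov(U,W) = 3.28 − (1.44)(2.12) = 0.2272
V(2U + W) = (2)²·0.5664 + (1)²·0.9856 + 2·(2)·(1)·0.2272 = 4.16

4.1600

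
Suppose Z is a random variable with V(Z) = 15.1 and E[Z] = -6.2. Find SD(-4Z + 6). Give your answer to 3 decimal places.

15.543

V(-4Z + 6) = (-4)²·15.1 = 241.6
SD(-4Z + 6) = √241.6 ≈ 15.543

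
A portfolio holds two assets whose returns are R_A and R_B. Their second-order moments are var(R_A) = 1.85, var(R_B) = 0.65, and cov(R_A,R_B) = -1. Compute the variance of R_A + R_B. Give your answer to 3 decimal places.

0.500

var(R_A + R_B) = (1)²·var(R_A) + (1)²·var(R_B) + 2·(1)·(1)·cov(R_A,R_B)
= 1·1.85 + 1·0.65 + 2·-1 = 0.5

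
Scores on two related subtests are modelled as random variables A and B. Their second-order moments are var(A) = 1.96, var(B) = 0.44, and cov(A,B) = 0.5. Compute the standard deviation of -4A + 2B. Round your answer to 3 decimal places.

var(-4A + 2B) = (-4)²·var(A) + (2)²·var(B) + 2·(-4)·(2)·cov(A,B)
= 16·1.96 + 4·0.44 + -16·0.5 = 25.12
SD(-4A + 2B) = √25.12 ≈ 5.012

5.012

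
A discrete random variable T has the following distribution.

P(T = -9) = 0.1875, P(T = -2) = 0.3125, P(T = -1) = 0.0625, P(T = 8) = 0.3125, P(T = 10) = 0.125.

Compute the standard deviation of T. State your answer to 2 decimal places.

E[T] = (-9)(0.1875) + (-2)(0.3125) + (-1)(0.0625) + (8)(0.3125) + (10)(0.125) = 1.375
E[T²] = (-9)²(0.1875) + (-2)²(0.3125) + (-1)²(0.0625) + (8)²(0.3125) + (10)²(0.125) = 49
var(T) = E[T²] − (E[T])² = 49 − (1.375)² = 47.109375
σ(T) = √47.109375 ≈ 6.86

6.86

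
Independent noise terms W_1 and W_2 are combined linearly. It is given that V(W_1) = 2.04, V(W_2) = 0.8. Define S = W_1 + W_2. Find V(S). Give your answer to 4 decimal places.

2.8400

By independence, V(S) = (1)²V(W_1) + (1)²V(W_2)
= (1)²·2.04 + (1)²·0.8 = 2.84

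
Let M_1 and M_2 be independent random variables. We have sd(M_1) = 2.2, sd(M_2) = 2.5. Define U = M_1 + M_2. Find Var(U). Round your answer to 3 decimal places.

11.090

Var(M_1) = 4.84, Var(M_2) = 6.25
By independence, Var(U) = (1)²Var(M_1) + (1)²Var(M_2)
= (1)²·4.84 + (1)²·6.25 = 11.09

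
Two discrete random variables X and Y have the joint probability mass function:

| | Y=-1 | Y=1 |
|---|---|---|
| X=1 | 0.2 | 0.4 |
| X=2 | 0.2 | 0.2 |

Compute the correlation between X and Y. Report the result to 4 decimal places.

-0.1667

E[X] = 1.4,  E[Y] = 0.2
E[XY] = 0.2
Cov(X,Y) = E[XY] − E[X]E[Y] = 0.2 − (1.4)(0.2) = -0.08
V(X) = 0.24,  V(Y) = 0.96
ρ = -0.08 / √(0.24·0.96) ≈ -0.1667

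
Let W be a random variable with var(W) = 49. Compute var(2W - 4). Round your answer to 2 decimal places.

var(2W - 4) = (2)²·var(W) = 4·49 = 196

196.00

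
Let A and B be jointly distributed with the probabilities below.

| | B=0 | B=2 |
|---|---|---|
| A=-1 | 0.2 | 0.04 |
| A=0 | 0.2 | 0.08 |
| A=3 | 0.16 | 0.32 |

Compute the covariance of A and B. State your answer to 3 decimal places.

E[A] = 1.2,  E[B] = 0.88
E[AB] = 1.84
cov(A,B) = E[AB] − E[A]E[B] = 1.84 − (1.2)(0.88) = 0.784

0.784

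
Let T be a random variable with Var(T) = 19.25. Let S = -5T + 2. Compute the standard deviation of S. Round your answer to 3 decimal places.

21.937

Var(-5T + 2) = (-5)²·19.25 = 481.25
sd(S) = √481.25 ≈ 21.937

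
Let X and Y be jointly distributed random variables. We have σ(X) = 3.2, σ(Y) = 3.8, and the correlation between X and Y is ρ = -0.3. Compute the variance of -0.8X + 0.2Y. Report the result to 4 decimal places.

V(X) = (3.2)² = 10.24;  V(Y) = (3.8)² = 14.44
Cov(X,Y) = ρ·σ(X)·σ(Y) = -0.3·3.2·3.8 = -3.648
V(-0.8X + 0.2Y) = (-0.8)²·V(X) + (0.2)²·V(Y) + 2·(-0.8)·(0.2)·Cov(X,Y)
= 0.64·10.24 + 0.04·14.44 + -0.32·-3.648 = 8.29856

8.2986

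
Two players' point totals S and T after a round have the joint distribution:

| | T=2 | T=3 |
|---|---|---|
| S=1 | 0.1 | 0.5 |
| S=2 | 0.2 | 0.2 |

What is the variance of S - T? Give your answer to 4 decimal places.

0.6100

E[S] = 1.4,  E[T] = 2.7,  E[ST] = 3.7
V(S) = 2.2 − (1.4)² = 0.24;  V(T) = 7.5 − (2.7)² = 0.21
Cov(S,T) = 3.7 − (1.4)(2.7) = -0.08
V(S - T) = (1)²·0.24 + (-1)²·0.21 + 2·(1)·(-1)·-0.08 = 0.61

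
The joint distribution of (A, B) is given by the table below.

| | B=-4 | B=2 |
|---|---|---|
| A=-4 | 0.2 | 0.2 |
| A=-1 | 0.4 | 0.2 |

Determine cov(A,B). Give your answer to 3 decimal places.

-0.720

E[A] = -2.2,  E[B] = -1.6
E[AB] = 2.8
cov(A,B) = E[AB] − E[A]E[B] = 2.8 − (-2.2)(-1.6) = -0.72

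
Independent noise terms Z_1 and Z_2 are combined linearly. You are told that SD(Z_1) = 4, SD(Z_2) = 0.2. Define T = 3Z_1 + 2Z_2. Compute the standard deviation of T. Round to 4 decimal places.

12.0067

Var(Z_1) = 16, Var(Z_2) = 0.04
By independence, Var(T) = (3)²Var(Z_1) + (2)²Var(Z_2)
= (3)²·16 + (2)²·0.04 = 144.16
SD(T) = √144.16 ≈ 12.0067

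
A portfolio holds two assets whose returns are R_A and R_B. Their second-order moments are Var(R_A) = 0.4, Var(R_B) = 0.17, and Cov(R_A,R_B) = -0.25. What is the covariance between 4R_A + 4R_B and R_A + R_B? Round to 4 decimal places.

Cov(4R_A + 4R_B, R_A + R_B) = (4)(1)Var(R_A) + (4)(1)Var(R_B) + [(4)(1) + (4)(1)]Cov(R_A,R_B)
= 4·0.4 + 4·0.17 + 8·-0.25 = 0.28

0.2800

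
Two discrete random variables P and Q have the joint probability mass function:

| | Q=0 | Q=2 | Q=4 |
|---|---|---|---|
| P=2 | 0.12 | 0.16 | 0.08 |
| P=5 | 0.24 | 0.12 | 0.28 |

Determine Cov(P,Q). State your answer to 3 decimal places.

E[P] = 3.92,  E[Q] = 2
E[PQ] = 8.08
Cov(P,Q) = E[PQ] − E[P]E[Q] = 8.08 − (3.92)(2) = 0.24

0.240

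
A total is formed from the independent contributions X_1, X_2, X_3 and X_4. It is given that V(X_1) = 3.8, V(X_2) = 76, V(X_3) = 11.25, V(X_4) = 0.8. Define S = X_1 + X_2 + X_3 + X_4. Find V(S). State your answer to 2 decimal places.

By independence, V(S) = (1)²V(X_1) + (1)²V(X_2) + (1)²V(X_3) + (1)²V(X_4)
= (1)²·3.8 + (1)²·76 + (1)²·11.25 + (1)²·0.8 = 91.85

91.85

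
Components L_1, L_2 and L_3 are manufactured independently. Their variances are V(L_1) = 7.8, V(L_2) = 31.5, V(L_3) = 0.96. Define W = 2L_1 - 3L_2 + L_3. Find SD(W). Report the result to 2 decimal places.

17.77

By independence, V(W) = (2)²V(L_1) + (-3)²V(L_2) + (1)²V(L_3)
= (2)²·7.8 + (-3)²·31.5 + (1)²·0.96 = 315.66
SD(W) = √315.66 ≈ 17.77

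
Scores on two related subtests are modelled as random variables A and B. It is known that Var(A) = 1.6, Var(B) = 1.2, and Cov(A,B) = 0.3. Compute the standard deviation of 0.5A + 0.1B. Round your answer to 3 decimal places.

0.665

Var(0.5A + 0.1B) = (0.5)²·Var(A) + (0.1)²·Var(B) + 2·(0.5)·(0.1)·Cov(A,B)
= 0.25·1.6 + 0.01·1.2 + 0.1·0.3 = 0.442
σ(0.5A + 0.1B) = √0.442 ≈ 0.665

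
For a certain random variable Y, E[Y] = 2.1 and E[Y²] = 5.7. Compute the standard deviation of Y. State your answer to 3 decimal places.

1.136

V(Y) = 5.7 − (2.1)² = 1.29
SD(Y) = √1.29 ≈ 1.136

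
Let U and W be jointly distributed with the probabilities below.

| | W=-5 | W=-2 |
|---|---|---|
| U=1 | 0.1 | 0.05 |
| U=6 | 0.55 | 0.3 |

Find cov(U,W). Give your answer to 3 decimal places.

0.038

E[U] = 5.25,  E[W] = -3.95
E[UW] = -20.7
cov(U,W) = E[UW] − E[U]E[W] = -20.7 − (5.25)(-3.95) = 0.0375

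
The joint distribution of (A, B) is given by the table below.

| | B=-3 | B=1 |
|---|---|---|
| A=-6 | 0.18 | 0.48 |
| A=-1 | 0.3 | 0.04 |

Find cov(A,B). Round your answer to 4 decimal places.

E[A] = -4.3,  E[B] = -0.92
E[AB] = 1.22
cov(A,B) = E[AB] − E[A]E[B] = 1.22 − (-4.3)(-0.92) = -2.736

-2.7360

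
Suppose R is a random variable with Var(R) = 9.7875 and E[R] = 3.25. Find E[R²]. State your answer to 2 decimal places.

20.35

E[R²] = Var(R) + (E[R])² = 9.7875 + (3.25)² = 20.35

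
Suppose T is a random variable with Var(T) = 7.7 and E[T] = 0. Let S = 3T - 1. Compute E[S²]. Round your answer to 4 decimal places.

E[3T - 1] = 3·0 − 1 = -1
Var(3T - 1) = (3)²·7.7 = 69.3
E[S²] = Var(S) + (E[S])² = 69.3 + (-1)² = 70.3

70.3000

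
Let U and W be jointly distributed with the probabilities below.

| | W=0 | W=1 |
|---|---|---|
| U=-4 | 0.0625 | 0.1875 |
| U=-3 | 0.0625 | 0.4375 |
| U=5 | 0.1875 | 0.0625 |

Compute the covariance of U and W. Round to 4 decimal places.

-0.8906

E[U] = -1.25,  E[W] = 0.6875
E[UW] = -1.75
cov(U,W) = E[UW] − E[U]E[W] = -1.75 − (-1.25)(0.6875) = -0.890625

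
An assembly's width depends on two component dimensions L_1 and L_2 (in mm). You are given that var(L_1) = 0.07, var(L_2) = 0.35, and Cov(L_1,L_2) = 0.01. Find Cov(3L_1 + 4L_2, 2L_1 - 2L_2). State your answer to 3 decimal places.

Cov(3L_1 + 4L_2, 2L_1 - 2L_2) = (3)(2)var(L_1) + (4)(-2)var(L_2) + [(3)(-2) + (4)(2)]Cov(L_1,L_2)
= 6·0.07 + -8·0.35 + 2·0.01 = -2.36

-2.360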